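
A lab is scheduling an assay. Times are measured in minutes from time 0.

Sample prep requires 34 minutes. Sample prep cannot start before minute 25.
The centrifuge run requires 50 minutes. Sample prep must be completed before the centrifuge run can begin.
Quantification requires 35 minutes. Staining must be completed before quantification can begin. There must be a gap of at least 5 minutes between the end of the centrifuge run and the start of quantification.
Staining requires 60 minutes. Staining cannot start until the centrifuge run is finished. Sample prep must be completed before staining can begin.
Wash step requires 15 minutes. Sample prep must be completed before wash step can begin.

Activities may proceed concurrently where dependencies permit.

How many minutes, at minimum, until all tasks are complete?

After its own release at minute 25, sample prep can start at minute 25 and finishes at minute 59.
Wash step waits on sample prep (finishes minute 59), so it starts at minute 59 and finishes at 59 + 15 = minute 74.
After sample prep (finishes minute 59), the centrifuge run can start at minute 59 and finishes at minute 109.
Staining has to wait for the centrifuge run (finishes minute 109); sample prep (finishes minute 59). The latest of these is minute 109, so staining runs minute 109 to 109 + 60 = minute 169.
Quantification cannot start until staining (finishes minute 169); the centrifuge run (finishes minute 109, plus 5-minute gap → minute 114). The controlling bound is minute 169, so quantification finishes at 169 + 35 = minute 204.
All tasks are finished once the last one completes. Finish times: Sample prep at 59, The centrifuge run at 109, Wash step at 74, Staining at 169, Quantification at 204. The latest is minute 204.

204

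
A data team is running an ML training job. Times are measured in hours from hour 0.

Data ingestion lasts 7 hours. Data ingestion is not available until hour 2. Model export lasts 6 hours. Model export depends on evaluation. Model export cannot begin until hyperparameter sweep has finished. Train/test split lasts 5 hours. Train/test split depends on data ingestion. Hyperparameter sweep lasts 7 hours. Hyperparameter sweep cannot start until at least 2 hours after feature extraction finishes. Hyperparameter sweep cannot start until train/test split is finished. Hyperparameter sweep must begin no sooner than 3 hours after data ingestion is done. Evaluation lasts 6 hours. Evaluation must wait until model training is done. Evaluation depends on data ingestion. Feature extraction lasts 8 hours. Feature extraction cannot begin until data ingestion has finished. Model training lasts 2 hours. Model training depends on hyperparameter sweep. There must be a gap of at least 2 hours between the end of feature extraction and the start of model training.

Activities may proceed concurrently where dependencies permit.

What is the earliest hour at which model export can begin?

34

Data ingestion cannot begin until its own release at hour 2. It runs from hour 2 to 2 + 7 = hour 9.
After data ingestion (finishes hour 9), train/test split can start at hour 9 and finishes at hour 14.
Feature extraction waits on data ingestion (finishes hour 9), so it starts at hour 9 and finishes at 9 + 8 = hour 17.
Hyperparameter sweep has to wait for feature extraction (finishes hour 17, plus 2-hour gap → hour 19); train/test split (finishes hour 14); data ingestion (finishes hour 9, plus 3-hour gap → hour 12). The latest of these is hour 19, so hyperparameter sweep runs hour 19 to 19 + 7 = hour 26.
For model training: hyperparameter sweep (finishes hour 26); feature extraction (finishes hour 17, plus 2-hour gap → hour 19). Taking the maximum gives a start of hour 26, and it finishes at 26 + 2 = hour 28.
Evaluation has to wait for model training (finishes hour 28); data ingestion (finishes hour 9). The latest of these is hour 28, so evaluation runs hour 28 to 28 + 6 = hour 34.
Model export waits on evaluation (finishes hour 34); hyperparameter sweep (finishes hour 26). The latest of these is hour 34, which is the earliest model export can start.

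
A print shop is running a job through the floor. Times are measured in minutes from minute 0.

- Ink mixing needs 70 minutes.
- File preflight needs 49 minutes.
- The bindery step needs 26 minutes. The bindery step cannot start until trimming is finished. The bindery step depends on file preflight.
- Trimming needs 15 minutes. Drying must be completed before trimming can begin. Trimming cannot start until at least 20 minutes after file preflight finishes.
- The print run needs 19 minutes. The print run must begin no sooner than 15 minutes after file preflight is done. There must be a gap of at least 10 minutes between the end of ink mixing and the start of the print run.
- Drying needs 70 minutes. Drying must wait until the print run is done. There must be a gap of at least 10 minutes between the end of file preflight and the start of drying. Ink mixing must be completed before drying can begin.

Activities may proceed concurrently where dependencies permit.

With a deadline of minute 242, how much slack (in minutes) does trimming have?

Nothing blocks ink mixing, so it runs from minute 0 to minute 70.
Nothing blocks file preflight, so it runs from minute 0 to minute 49.
The print run has to wait for file preflight (finishes minute 49, plus 15-minute gap → minute 64); ink mixing (finishes minute 70, plus 10-minute gap → minute 80). The latest of these is minute 80, so the print run runs minute 80 to 80 + 19 = minute 99.
Drying has to wait for the print run (finishes minute 99); file preflight (finishes minute 49, plus 10-minute gap → minute 59); ink mixing (finishes minute 70). The latest of these is minute 99, so drying runs minute 99 to 99 + 70 = minute 169.
Trimming cannot start until drying (finishes minute 169); file preflight (finishes minute 49, plus 20-minute gap → minute 69). The controlling bound is minute 169, so trimming finishes at 169 + 15 = minute 184.

Working backward from the deadline:
The bindery step must finish by minute 242; it takes 26 minutes, so it must start by 242 − 26 = minute 216.
Trimming feeds into the bindery step (must start by minute 216); so trimming must finish by minute 216 and therefore start by minute 201.
So trimming can start as early as minute 169 and as late as minute 201, giving 201 − 169 = 32 minutes of slack.

32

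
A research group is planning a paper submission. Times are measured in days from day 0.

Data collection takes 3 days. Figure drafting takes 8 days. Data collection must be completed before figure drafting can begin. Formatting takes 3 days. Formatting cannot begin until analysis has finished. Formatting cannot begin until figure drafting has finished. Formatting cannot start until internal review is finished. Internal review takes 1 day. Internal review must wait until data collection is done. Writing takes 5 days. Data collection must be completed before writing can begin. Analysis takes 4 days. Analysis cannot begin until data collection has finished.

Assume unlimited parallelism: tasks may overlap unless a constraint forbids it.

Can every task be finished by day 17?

Data collection has no prerequisites, so it starts at day 0 and finishes at day 3.
Internal review waits on data collection (finishes day 3), so it starts at day 3 and finishes at 3 + 1 = day 4.
Writing cannot begin until data collection (finishes day 3). It runs from day 3 to 3 + 5 = day 8.
After data collection (finishes day 3), figure drafting can start at day 3 and finishes at day 11.
Analysis waits on data collection (finishes day 3), so it starts at day 3 and finishes at 3 + 4 = day 7.
Formatting needs all of analysis (finishes day 7); figure drafting (finishes day 11); internal review (finishes day 4). That puts its earliest start at day 11; it finishes at 11 + 3 = day 14.
Every task is finished by day 14, which is no later than the deadline of 17, so the schedule is feasible.

Yes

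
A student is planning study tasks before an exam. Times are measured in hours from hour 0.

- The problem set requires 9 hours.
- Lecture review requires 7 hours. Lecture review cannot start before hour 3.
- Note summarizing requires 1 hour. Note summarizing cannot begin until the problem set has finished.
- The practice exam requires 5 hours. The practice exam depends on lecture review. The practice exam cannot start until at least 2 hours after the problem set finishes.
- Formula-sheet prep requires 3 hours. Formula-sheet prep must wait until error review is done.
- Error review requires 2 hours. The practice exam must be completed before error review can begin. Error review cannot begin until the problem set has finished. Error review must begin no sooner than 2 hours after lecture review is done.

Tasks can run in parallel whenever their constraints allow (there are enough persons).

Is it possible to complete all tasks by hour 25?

Yes

The problem set has no prerequisites, so it starts at hour 0 and finishes at hour 9.
Note summarizing waits on the problem set (finishes hour 9), so it starts at hour 9 and finishes at 9 + 1 = hour 10.
After its own release at hour 3, lecture review can start at hour 3 and finishes at hour 10.
The practice exam cannot start until lecture review (finishes hour 10); the problem set (finishes hour 9, plus 2-hour gap → hour 11). The controlling bound is hour 11, so the practice exam finishes at 11 + 5 = hour 16.
Error review cannot start until the practice exam (finishes hour 16); the problem set (finishes hour 9); lecture review (finishes hour 10, plus 2-hour gap → hour 12). The controlling bound is hour 16, so error review finishes at 16 + 2 = hour 18.
Formula-sheet prep waits on error review (finishes hour 18), so it starts at hour 18 and finishes at 18 + 3 = hour 21.
Every task is finished by hour 21, which is no later than the deadline of 25, so the schedule is feasible.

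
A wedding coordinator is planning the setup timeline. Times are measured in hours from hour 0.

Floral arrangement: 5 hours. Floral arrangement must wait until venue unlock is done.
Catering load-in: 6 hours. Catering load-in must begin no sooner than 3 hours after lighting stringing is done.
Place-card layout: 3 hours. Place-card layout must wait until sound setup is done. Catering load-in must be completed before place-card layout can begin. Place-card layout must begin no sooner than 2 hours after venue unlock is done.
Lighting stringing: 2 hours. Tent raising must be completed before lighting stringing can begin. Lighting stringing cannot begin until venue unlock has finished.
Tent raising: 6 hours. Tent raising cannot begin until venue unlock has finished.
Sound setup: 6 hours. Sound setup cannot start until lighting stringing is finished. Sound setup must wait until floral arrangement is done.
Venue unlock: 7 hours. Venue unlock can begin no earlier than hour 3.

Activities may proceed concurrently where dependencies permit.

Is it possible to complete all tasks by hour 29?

No

After its own release at hour 3, venue unlock can start at hour 3 and finishes at hour 10.
Floral arrangement waits on venue unlock (finishes hour 10), so it starts at hour 10 and finishes at 10 + 5 = hour 15.
After venue unlock (finishes hour 10), tent raising can start at hour 10 and finishes at hour 16.
Lighting stringing cannot start until tent raising (finishes hour 16); venue unlock (finishes hour 10). The controlling bound is hour 16, so lighting stringing finishes at 16 + 2 = hour 18.
Catering load-in waits on lighting stringing (finishes hour 18, plus 3-hour gap → hour 21), so it starts at hour 21 and finishes at 21 + 6 = hour 27.
Sound setup has to wait for lighting stringing (finishes hour 18); floral arrangement (finishes hour 15). The latest of these is hour 18, so sound setup runs hour 18 to 18 + 6 = hour 24.
Place-card layout needs all of sound setup (finishes hour 24); catering load-in (finishes hour 27); venue unlock (finishes hour 10, plus 2-hour gap → hour 12). That puts its earliest start at hour 27; it finishes at 27 + 3 = hour 30.
The earliest everything can be done is hour 30, which is after the deadline of 29, so it is not possible.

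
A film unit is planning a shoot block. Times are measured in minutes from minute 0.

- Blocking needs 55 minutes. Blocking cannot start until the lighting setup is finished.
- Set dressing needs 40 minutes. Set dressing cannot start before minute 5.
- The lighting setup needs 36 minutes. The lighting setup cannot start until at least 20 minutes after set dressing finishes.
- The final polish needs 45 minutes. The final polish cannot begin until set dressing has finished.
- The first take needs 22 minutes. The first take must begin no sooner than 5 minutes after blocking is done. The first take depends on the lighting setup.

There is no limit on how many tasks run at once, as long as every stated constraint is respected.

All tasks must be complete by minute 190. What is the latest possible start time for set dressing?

12

Nothing follows the first take; the deadline of minute 190 is its only limit. It must start by 190 − 22 = minute 168.
Blocking feeds into the first take (must start by minute 168, minus 5-minute gap → minute 163); so blocking must finish by minute 163 and therefore start by minute 108.
The lighting setup must finish in time for blocking (must start by minute 108); the first take (must start by minute 168). The tightest is minute 108, so the lighting setup must start by 108 − 36 = minute 72.
Nothing follows the final polish; the deadline of minute 190 is its only limit. It must start by 190 − 45 = minute 145.
Set dressing has several dependents: the lighting setup (must start by minute 72, minus 20-minute gap → minute 52); the final polish (must start by minute 145). The earliest of those limits is minute 52, so set dressing must start by 52 − 40 = minute 12.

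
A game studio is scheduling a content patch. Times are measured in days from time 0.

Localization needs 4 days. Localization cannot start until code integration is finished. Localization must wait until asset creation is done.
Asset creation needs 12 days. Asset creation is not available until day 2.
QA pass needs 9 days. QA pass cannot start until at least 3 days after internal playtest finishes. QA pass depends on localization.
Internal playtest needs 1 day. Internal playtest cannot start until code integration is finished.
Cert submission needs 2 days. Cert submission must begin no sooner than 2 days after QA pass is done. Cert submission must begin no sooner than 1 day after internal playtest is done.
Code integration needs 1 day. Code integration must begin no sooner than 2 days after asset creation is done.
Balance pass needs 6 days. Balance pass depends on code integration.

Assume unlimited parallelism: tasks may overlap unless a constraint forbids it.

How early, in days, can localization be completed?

21

After its own release at day 2, asset creation can start at day 2 and finishes at day 14.
Code integration cannot begin until asset creation (finishes day 14, plus 2-day gap → day 16). It runs from day 16 to 16 + 1 = day 17.
Localization needs all of code integration (finishes day 17); asset creation (finishes day 14). That puts its earliest start at day 17; it finishes at 17 + 4 = day 21.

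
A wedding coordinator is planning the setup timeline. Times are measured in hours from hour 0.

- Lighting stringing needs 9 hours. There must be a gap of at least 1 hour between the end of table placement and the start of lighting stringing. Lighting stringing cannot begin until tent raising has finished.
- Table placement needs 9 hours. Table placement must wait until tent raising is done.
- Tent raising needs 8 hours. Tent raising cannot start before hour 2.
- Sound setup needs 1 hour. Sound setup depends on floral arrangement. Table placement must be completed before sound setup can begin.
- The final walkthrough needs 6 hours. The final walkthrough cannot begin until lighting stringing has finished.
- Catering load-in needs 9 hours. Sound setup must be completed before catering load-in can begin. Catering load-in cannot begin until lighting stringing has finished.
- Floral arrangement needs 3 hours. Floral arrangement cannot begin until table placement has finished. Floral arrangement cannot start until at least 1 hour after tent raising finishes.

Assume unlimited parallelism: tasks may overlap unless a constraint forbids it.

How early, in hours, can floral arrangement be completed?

Tent raising cannot begin until its own release at hour 2. It runs from hour 2 to 2 + 8 = hour 10.
After tent raising (finishes hour 10), table placement can start at hour 10 and finishes at hour 19.
Floral arrangement needs all of table placement (finishes hour 19); tent raising (finishes hour 10, plus 1-hour gap → hour 11). That puts its earliest start at hour 19; it finishes at 19 + 3 = hour 22.

22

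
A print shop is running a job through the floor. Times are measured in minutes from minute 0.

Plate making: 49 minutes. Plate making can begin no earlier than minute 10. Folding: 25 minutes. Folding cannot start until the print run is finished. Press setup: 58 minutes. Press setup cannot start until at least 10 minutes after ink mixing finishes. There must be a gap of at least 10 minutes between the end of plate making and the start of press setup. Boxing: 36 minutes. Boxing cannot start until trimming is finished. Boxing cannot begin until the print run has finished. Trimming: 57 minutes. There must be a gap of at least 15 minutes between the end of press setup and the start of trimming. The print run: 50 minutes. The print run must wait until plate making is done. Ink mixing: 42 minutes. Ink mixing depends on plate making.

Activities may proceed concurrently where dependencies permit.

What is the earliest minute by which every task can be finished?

277

Plate making waits on its own release at minute 10, so it starts at minute 10 and finishes at 10 + 49 = minute 59.
The print run cannot begin until plate making (finishes minute 59). It runs from minute 59 to 59 + 50 = minute 109.
After the print run (finishes minute 109), folding can start at minute 109 and finishes at minute 134.
After plate making (finishes minute 59), ink mixing can start at minute 59 and finishes at minute 101.
Press setup has to wait for ink mixing (finishes minute 101, plus 10-minute gap → minute 111); plate making (finishes minute 59, plus 10-minute gap → minute 69). The latest of these is minute 111, so press setup runs minute 111 to 111 + 58 = minute 169.
After press setup (finishes minute 169, plus 15-minute gap → minute 184), trimming can start at minute 184 and finishes at minute 241.
For boxing: trimming (finishes minute 241); the print run (finishes minute 109). Taking the maximum gives a start of minute 241, and it finishes at 241 + 36 = minute 277.
All tasks are finished once the last one completes. Finish times: Plate making at 59, Ink mixing at 101, Press setup at 169, The print run at 109, Trimming at 241, Folding at 134, Boxing at 277. The latest is minute 277.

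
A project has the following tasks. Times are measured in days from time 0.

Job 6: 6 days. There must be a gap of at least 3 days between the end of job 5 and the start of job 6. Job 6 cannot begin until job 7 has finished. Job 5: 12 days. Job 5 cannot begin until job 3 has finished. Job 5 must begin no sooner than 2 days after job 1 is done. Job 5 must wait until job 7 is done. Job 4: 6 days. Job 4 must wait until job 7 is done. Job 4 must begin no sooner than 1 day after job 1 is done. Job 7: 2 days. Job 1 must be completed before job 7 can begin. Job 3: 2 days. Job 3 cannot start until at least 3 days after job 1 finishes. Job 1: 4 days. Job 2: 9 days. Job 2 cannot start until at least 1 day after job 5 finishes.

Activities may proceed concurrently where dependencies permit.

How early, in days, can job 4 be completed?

Nothing blocks job 1, so it runs from day 0 to day 4.
After job 1 (finishes day 4), job 7 can start at day 4 and finishes at day 6.
Job 4 cannot start until job 7 (finishes day 6); job 1 (finishes day 4, plus 1-day gap → day 5). The controlling bound is day 6, so job 4 finishes at 6 + 6 = day 12.

12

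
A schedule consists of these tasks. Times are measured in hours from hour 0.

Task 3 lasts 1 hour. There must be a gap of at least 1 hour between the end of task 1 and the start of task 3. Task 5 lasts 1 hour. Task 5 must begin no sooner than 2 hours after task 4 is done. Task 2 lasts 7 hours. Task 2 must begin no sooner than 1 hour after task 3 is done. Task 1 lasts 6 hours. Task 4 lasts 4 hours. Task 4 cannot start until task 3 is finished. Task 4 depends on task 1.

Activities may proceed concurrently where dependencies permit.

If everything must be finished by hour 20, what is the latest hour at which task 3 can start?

11

Task 2 must finish by hour 20; it takes 7 hours, so it must start by 20 − 7 = hour 13.
Task 5 has no dependents, so it just needs to finish by hour 20. Starting by 20 − 1 = hour 19 achieves that.
Task 4 feeds into task 5 (must start by hour 19, minus 2-hour gap → hour 17); so task 4 must finish by hour 17 and therefore start by hour 13.
Task 3 has several dependents: task 2 (must start by hour 13, minus 1-hour gap → hour 12); task 4 (must start by hour 13). The earliest of those limits is hour 12, so task 3 must start by 12 − 1 = hour 11.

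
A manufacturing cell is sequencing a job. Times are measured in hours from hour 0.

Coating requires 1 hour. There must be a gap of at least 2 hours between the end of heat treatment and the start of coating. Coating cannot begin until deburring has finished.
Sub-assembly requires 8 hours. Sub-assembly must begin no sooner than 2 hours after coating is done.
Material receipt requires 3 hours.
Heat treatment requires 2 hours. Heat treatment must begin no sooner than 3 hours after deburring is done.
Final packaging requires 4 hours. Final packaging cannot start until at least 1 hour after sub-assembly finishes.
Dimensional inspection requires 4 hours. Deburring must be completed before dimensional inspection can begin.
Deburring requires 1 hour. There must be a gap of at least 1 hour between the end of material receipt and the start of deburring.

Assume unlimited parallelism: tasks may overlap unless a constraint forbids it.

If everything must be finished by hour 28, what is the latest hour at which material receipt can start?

To finish by hour 28, final packaging (duration 4) must start no later than hour 24.
Since final packaging (must start by hour 24, minus 1-hour gap → hour 23) depends on it, sub-assembly must finish by hour 23. Backing off its 8-hour duration gives a latest start of hour 15.
Coating has to be done before sub-assembly (must start by hour 15, minus 2-hour gap → hour 13). That means finishing by hour 13, i.e. starting by 13 − 1 = hour 12.
Since coating (must start by hour 12, minus 2-hour gap → hour 10) depends on it, heat treatment must finish by hour 10. Backing off its 2-hour duration gives a latest start of hour 8.
Dimensional inspection has no dependents, so it just needs to finish by hour 28. Starting by 28 − 4 = hour 24 achieves that.
For deburring: heat treatment (must start by hour 8, minus 3-hour gap → hour 5); dimensional inspection (must start by hour 24); coating (must start by hour 12). The most restrictive is hour 5; with a 1-hour duration, deburring must start by hour 4.
Material receipt feeds into deburring (must start by hour 4, minus 1-hour gap → hour 3); so material receipt must finish by hour 3 and therefore start by hour 0.

0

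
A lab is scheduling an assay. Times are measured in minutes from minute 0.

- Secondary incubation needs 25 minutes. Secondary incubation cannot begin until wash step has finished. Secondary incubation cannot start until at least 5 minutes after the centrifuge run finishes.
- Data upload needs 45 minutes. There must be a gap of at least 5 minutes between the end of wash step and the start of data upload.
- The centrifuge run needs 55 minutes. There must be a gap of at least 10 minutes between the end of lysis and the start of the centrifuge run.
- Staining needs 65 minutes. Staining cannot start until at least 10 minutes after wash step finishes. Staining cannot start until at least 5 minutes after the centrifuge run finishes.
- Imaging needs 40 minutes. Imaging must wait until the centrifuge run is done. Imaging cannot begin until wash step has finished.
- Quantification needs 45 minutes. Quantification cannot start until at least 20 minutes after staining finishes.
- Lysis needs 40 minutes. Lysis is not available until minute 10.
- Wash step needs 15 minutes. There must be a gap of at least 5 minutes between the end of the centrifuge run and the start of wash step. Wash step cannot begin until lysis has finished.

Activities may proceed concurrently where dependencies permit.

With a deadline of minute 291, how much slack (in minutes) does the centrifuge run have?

16

Lysis waits on its own release at minute 10, so it starts at minute 10 and finishes at 10 + 40 = minute 50.
After lysis (finishes minute 50, plus 10-minute gap → minute 60), the centrifuge run can start at minute 60 and finishes at minute 115.

Working backward from the deadline:
Quantification has no dependents, so it just needs to finish by minute 291. Starting by 291 − 45 = minute 246 achieves that.
Staining has to be done before quantification (must start by minute 246, minus 20-minute gap → minute 226). That means finishing by minute 226, i.e. starting by 226 − 65 = minute 161.
To finish by minute 291, secondary incubation (duration 25) must start no later than minute 266.
Imaging has no dependents, so it just needs to finish by minute 291. Starting by 291 − 40 = minute 251 achieves that.
Data upload has no dependents, so it just needs to finish by minute 291. Starting by 291 − 45 = minute 246 achieves that.
Wash step has several dependents: staining (must start by minute 161, minus 10-minute gap → minute 151); secondary incubation (must start by minute 266); imaging (must start by minute 251); data upload (must start by minute 246, minus 5-minute gap → minute 241). The earliest of those limits is minute 151, so wash step must start by 151 − 15 = minute 136.
The centrifuge run must finish in time for wash step (must start by minute 136, minus 5-minute gap → minute 131); staining (must start by minute 161, minus 5-minute gap → minute 156); secondary incubation (must start by minute 266, minus 5-minute gap → minute 261); imaging (must start by minute 251). The tightest is minute 131, so the centrifuge run must start by 131 − 55 = minute 76.
So the centrifuge run can start as early as minute 60 and as late as minute 76, giving 76 − 60 = 16 minutes of slack.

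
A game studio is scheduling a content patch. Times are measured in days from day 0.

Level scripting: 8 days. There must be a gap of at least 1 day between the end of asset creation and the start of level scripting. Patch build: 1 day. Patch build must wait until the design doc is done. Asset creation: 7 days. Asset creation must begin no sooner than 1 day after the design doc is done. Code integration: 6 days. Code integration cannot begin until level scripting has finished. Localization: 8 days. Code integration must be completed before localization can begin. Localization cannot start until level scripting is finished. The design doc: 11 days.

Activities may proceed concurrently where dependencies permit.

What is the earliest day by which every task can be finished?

Nothing blocks the design doc, so it runs from day 0 to day 11.
Patch build cannot begin until the design doc (finishes day 11). It runs from day 11 to 11 + 1 = day 12.
Asset creation cannot begin until the design doc (finishes day 11, plus 1-day gap → day 12). It runs from day 12 to 12 + 7 = day 19.
Level scripting cannot begin until asset creation (finishes day 19, plus 1-day gap → day 20). It runs from day 20 to 20 + 8 = day 28.
Code integration waits on level scripting (finishes day 28), so it starts at day 28 and finishes at 28 + 6 = day 34.
Localization cannot start until code integration (finishes day 34); level scripting (finishes day 28). The controlling bound is day 34, so localization finishes at 34 + 8 = day 42.
All tasks are finished once the last one completes. Finish times: The design doc at 11, Asset creation at 19, Level scripting at 28, Code integration at 34, Localization at 42, Patch build at 12. The latest is day 42.

42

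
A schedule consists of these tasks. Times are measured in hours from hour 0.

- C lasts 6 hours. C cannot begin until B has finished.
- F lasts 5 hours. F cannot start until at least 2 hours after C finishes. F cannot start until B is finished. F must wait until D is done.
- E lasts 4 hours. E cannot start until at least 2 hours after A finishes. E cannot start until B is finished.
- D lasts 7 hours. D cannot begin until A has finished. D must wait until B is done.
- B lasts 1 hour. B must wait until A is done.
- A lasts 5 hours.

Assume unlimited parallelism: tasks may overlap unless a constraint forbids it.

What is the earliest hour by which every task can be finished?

19

Nothing blocks A, so it runs from hour 0 to hour 5.
B cannot begin until A (finishes hour 5). It runs from hour 5 to 5 + 1 = hour 6.
E has to wait for A (finishes hour 5, plus 2-hour gap → hour 7); B (finishes hour 6). The latest of these is hour 7, so E runs hour 7 to 7 + 4 = hour 11.
D needs all of A (finishes hour 5); B (finishes hour 6). That puts its earliest start at hour 6; it finishes at 6 + 7 = hour 13.
C waits on B (finishes hour 6), so it starts at hour 6 and finishes at 6 + 6 = hour 12.
F needs all of C (finishes hour 12, plus 2-hour gap → hour 14); B (finishes hour 6); D (finishes hour 13). That puts its earliest start at hour 14; it finishes at 14 + 5 = hour 19.
All tasks are finished once the last one completes. Finish times: A at 5, B at 6, C at 12, D at 13, E at 11, F at 19. The latest is hour 19.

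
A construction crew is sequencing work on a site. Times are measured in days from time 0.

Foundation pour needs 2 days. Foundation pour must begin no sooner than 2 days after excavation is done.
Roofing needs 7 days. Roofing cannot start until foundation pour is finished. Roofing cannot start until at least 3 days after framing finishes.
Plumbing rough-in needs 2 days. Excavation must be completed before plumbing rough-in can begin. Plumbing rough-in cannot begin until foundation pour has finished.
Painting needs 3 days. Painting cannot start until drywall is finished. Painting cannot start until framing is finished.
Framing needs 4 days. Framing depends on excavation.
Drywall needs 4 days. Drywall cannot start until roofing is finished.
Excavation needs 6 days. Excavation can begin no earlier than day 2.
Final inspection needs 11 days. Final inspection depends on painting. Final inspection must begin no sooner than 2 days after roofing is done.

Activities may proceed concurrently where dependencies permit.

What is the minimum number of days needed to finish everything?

40

After its own release at day 2, excavation can start at day 2 and finishes at day 8.
Framing waits on excavation (finishes day 8), so it starts at day 8 and finishes at 8 + 4 = day 12.
After excavation (finishes day 8, plus 2-day gap → day 10), foundation pour can start at day 10 and finishes at day 12.
Plumbing rough-in cannot start until excavation (finishes day 8); foundation pour (finishes day 12). The controlling bound is day 12, so plumbing rough-in finishes at 12 + 2 = day 14.
Roofing cannot start until foundation pour (finishes day 12); framing (finishes day 12, plus 3-day gap → day 15). The controlling bound is day 15, so roofing finishes at 15 + 7 = day 22.
Drywall waits on roofing (finishes day 22), so it starts at day 22 and finishes at 22 + 4 = day 26.
Painting needs all of drywall (finishes day 26); framing (finishes day 12). That puts its earliest start at day 26; it finishes at 26 + 3 = day 29.
For final inspection: painting (finishes day 29); roofing (finishes day 22, plus 2-day gap → day 24). Taking the maximum gives a start of day 29, and it finishes at 29 + 11 = day 40.
All tasks are finished once the last one completes. Finish times: Excavation at 8, Foundation pour at 12, Framing at 12, Roofing at 22, Plumbing rough-in at 14, Drywall at 26, Painting at 29, Final inspection at 40. The latest is day 40.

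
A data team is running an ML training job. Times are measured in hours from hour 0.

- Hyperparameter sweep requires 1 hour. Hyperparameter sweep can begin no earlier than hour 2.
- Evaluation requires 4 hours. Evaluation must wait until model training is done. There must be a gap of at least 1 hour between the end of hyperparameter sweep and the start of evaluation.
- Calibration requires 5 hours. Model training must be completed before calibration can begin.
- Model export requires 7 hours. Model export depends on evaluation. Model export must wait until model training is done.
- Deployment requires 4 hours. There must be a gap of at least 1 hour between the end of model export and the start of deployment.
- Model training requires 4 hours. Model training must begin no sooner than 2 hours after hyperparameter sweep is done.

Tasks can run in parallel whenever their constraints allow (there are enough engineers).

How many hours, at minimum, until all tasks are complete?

25

Hyperparameter sweep waits on its own release at hour 2, so it starts at hour 2 and finishes at 2 + 1 = hour 3.
After hyperparameter sweep (finishes hour 3, plus 2-hour gap → hour 5), model training can start at hour 5 and finishes at hour 9.
Calibration waits on model training (finishes hour 9), so it starts at hour 9 and finishes at 9 + 5 = hour 14.
Evaluation cannot start until model training (finishes hour 9); hyperparameter sweep (finishes hour 3, plus 1-hour gap → hour 4). The controlling bound is hour 9, so evaluation finishes at 9 + 4 = hour 13.
For model export: evaluation (finishes hour 13); model training (finishes hour 9). Taking the maximum gives a start of hour 13, and it finishes at 13 + 7 = hour 20.
After model export (finishes hour 20, plus 1-hour gap → hour 21), deployment can start at hour 21 and finishes at hour 25.
All tasks are finished once the last one completes. Finish times: Hyperparameter sweep at 3, Model training at 9, Evaluation at 13, Calibration at 14, Model export at 20, Deployment at 25. The latest is hour 25.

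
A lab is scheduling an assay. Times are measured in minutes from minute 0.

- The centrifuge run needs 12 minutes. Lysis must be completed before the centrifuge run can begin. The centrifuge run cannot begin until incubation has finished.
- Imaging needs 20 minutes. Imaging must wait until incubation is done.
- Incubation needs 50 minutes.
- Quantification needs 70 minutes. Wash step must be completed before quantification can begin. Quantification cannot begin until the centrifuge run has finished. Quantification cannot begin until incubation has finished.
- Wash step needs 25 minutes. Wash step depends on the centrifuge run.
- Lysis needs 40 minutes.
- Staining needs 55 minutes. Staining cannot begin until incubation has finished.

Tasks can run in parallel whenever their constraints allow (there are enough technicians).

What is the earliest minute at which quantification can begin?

Incubation can start immediately at minute 0; it finishes at minute 50.
Lysis can start immediately at minute 0; it finishes at minute 40.
The centrifuge run needs all of lysis (finishes minute 40); incubation (finishes minute 50). That puts its earliest start at minute 50; it finishes at 50 + 12 = minute 62.
After the centrifuge run (finishes minute 62), wash step can start at minute 62 and finishes at minute 87.
Quantification waits on wash step (finishes minute 87); the centrifuge run (finishes minute 62); incubation (finishes minute 50). The latest of these is minute 87, which is the earliest quantification can start.

87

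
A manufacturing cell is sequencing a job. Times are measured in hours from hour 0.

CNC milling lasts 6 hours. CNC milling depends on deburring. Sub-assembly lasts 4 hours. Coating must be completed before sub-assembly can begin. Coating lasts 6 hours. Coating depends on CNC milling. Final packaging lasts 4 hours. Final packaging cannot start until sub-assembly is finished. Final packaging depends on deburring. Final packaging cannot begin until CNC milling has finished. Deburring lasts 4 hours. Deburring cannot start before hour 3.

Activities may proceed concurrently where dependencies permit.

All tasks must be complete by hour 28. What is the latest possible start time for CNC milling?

Final packaging must finish by hour 28; it takes 4 hours, so it must start by 28 − 4 = hour 24.
Sub-assembly has to be done before final packaging (must start by hour 24). That means finishing by hour 24, i.e. starting by 24 − 4 = hour 20.
Coating must finish before sub-assembly (must start by hour 20). With a 6-hour duration, coating must start by 20 − 6 = hour 14.
For CNC milling: coating (must start by hour 14); final packaging (must start by hour 24). The most restrictive is hour 14; with a 6-hour duration, CNC milling must start by hour 8.

8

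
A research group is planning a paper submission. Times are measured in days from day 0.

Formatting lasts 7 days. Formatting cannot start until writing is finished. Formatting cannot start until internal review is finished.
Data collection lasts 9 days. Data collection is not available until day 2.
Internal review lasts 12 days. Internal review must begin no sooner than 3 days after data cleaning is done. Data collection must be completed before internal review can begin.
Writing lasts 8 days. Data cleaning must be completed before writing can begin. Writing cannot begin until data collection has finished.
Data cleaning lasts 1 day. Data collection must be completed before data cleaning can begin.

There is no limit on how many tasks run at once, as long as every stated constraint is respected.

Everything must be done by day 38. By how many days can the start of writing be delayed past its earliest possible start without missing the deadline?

11

Data collection waits on its own release at day 2, so it starts at day 2 and finishes at 2 + 9 = day 11.
After data collection (finishes day 11), data cleaning can start at day 11 and finishes at day 12.
Writing has to wait for data cleaning (finishes day 12); data collection (finishes day 11). The latest of these is day 12, so writing runs day 12 to 12 + 8 = day 20.

Working backward from the deadline:
Formatting must finish by day 38; it takes 7 days, so it must start by 38 − 7 = day 31.
Writing feeds into formatting (must start by day 31); so writing must finish by day 31 and therefore start by day 23.
So writing can start as early as day 12 and as late as day 23, giving 23 − 12 = 11 days of slack.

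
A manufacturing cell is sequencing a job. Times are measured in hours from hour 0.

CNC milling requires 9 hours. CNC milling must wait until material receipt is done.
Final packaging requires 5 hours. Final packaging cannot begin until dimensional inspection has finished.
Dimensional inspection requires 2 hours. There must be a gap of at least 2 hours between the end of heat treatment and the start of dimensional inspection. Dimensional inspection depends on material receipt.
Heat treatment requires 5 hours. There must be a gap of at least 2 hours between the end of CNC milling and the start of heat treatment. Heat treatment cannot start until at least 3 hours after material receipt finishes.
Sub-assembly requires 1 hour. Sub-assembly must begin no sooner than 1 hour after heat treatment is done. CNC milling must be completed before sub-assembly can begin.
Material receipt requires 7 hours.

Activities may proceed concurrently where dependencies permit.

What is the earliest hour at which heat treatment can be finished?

Nothing blocks material receipt, so it runs from hour 0 to hour 7.
CNC milling cannot begin until material receipt (finishes hour 7). It runs from hour 7 to 7 + 9 = hour 16.
For heat treatment: CNC milling (finishes hour 16, plus 2-hour gap → hour 18); material receipt (finishes hour 7, plus 3-hour gap → hour 10). Taking the maximum gives a start of hour 18, and it finishes at 18 + 5 = hour 23.

23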